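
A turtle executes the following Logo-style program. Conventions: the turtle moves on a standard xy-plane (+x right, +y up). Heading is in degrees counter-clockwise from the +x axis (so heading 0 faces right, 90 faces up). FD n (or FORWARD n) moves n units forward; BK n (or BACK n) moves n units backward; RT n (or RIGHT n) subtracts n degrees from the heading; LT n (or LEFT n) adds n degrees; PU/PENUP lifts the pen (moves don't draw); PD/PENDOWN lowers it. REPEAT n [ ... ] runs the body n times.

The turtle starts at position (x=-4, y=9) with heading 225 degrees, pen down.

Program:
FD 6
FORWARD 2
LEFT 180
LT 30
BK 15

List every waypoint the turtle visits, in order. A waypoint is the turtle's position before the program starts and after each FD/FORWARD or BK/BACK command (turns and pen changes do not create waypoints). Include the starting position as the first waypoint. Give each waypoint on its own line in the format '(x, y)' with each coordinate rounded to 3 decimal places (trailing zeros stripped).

Answer: (-4, 9)
(-8.243, 4.757)
(-9.657, 3.343)
(-13.539, -11.146)

Derivation:
Executing turtle program step by step:
Start: pos=(-4,9), heading=225, pen down
FD 6: (-4,9) -> (-8.243,4.757) [heading=225, draw]
FD 2: (-8.243,4.757) -> (-9.657,3.343) [heading=225, draw]
LT 180: heading 225 -> 45
LT 30: heading 45 -> 75
BK 15: (-9.657,3.343) -> (-13.539,-11.146) [heading=75, draw]
Final: pos=(-13.539,-11.146), heading=75, 3 segment(s) drawn
Waypoints (4 total):
(-4, 9)
(-8.243, 4.757)
(-9.657, 3.343)
(-13.539, -11.146)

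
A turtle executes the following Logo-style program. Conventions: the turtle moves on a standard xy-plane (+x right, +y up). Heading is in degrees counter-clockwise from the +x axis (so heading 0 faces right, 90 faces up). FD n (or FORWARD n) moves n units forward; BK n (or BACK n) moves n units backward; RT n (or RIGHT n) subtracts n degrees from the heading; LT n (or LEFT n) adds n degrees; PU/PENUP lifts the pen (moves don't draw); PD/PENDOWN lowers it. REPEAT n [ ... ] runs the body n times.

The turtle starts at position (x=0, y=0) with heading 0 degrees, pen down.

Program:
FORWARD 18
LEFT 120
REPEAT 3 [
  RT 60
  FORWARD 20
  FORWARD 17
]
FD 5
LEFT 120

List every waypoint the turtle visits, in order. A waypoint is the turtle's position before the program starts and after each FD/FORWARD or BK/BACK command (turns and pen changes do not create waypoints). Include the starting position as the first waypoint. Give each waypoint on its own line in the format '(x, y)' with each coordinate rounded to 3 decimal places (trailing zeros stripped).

Answer: (0, 0)
(18, 0)
(28, 17.321)
(36.5, 32.043)
(56.5, 32.043)
(73.5, 32.043)
(83.5, 14.722)
(92, 0)
(94.5, -4.33)

Derivation:
Executing turtle program step by step:
Start: pos=(0,0), heading=0, pen down
FD 18: (0,0) -> (18,0) [heading=0, draw]
LT 120: heading 0 -> 120
REPEAT 3 [
  -- iteration 1/3 --
  RT 60: heading 120 -> 60
  FD 20: (18,0) -> (28,17.321) [heading=60, draw]
  FD 17: (28,17.321) -> (36.5,32.043) [heading=60, draw]
  -- iteration 2/3 --
  RT 60: heading 60 -> 0
  FD 20: (36.5,32.043) -> (56.5,32.043) [heading=0, draw]
  FD 17: (56.5,32.043) -> (73.5,32.043) [heading=0, draw]
  -- iteration 3/3 --
  RT 60: heading 0 -> 300
  FD 20: (73.5,32.043) -> (83.5,14.722) [heading=300, draw]
  FD 17: (83.5,14.722) -> (92,0) [heading=300, draw]
]
FD 5: (92,0) -> (94.5,-4.33) [heading=300, draw]
LT 120: heading 300 -> 60
Final: pos=(94.5,-4.33), heading=60, 8 segment(s) drawn
Waypoints (9 total):
(0, 0)
(18, 0)
(28, 17.321)
(36.5, 32.043)
(56.5, 32.043)
(73.5, 32.043)
(83.5, 14.722)
(92, 0)
(94.5, -4.33)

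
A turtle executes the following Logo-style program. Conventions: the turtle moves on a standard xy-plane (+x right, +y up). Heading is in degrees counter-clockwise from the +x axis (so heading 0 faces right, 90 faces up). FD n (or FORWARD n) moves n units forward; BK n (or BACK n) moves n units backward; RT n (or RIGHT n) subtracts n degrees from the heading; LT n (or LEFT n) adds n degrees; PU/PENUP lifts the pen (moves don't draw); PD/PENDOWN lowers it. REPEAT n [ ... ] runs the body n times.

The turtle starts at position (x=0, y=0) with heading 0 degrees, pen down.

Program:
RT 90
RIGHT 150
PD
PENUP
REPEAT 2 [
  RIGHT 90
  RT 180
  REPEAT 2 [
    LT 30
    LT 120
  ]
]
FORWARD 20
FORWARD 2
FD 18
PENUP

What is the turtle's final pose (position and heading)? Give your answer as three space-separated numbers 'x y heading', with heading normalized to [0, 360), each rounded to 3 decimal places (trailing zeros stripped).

Answer: -40 0 180

Derivation:
Executing turtle program step by step:
Start: pos=(0,0), heading=0, pen down
RT 90: heading 0 -> 270
RT 150: heading 270 -> 120
PD: pen down
PU: pen up
REPEAT 2 [
  -- iteration 1/2 --
  RT 90: heading 120 -> 30
  RT 180: heading 30 -> 210
  REPEAT 2 [
    -- iteration 1/2 --
    LT 30: heading 210 -> 240
    LT 120: heading 240 -> 0
    -- iteration 2/2 --
    LT 30: heading 0 -> 30
    LT 120: heading 30 -> 150
  ]
  -- iteration 2/2 --
  RT 90: heading 150 -> 60
  RT 180: heading 60 -> 240
  REPEAT 2 [
    -- iteration 1/2 --
    LT 30: heading 240 -> 270
    LT 120: heading 270 -> 30
    -- iteration 2/2 --
    LT 30: heading 30 -> 60
    LT 120: heading 60 -> 180
  ]
]
FD 20: (0,0) -> (-20,0) [heading=180, move]
FD 2: (-20,0) -> (-22,0) [heading=180, move]
FD 18: (-22,0) -> (-40,0) [heading=180, move]
PU: pen up
Final: pos=(-40,0), heading=180, 0 segment(s) drawn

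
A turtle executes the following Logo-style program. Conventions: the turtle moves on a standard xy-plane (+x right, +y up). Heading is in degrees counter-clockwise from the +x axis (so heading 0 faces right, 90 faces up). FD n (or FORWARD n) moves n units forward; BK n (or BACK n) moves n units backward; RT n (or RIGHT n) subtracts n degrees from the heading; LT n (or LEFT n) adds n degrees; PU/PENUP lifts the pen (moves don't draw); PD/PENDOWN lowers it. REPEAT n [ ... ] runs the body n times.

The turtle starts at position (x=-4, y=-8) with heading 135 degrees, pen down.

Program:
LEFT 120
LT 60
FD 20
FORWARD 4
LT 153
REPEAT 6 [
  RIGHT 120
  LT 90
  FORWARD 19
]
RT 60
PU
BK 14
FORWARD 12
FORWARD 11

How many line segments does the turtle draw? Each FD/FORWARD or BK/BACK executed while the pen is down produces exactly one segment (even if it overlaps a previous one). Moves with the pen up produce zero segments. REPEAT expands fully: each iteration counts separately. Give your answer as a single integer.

Answer: 8

Derivation:
Executing turtle program step by step:
Start: pos=(-4,-8), heading=135, pen down
LT 120: heading 135 -> 255
LT 60: heading 255 -> 315
FD 20: (-4,-8) -> (10.142,-22.142) [heading=315, draw]
FD 4: (10.142,-22.142) -> (12.971,-24.971) [heading=315, draw]
LT 153: heading 315 -> 108
REPEAT 6 [
  -- iteration 1/6 --
  RT 120: heading 108 -> 348
  LT 90: heading 348 -> 78
  FD 19: (12.971,-24.971) -> (16.921,-6.386) [heading=78, draw]
  -- iteration 2/6 --
  RT 120: heading 78 -> 318
  LT 90: heading 318 -> 48
  FD 19: (16.921,-6.386) -> (29.634,7.734) [heading=48, draw]
  -- iteration 3/6 --
  RT 120: heading 48 -> 288
  LT 90: heading 288 -> 18
  FD 19: (29.634,7.734) -> (47.704,13.605) [heading=18, draw]
  -- iteration 4/6 --
  RT 120: heading 18 -> 258
  LT 90: heading 258 -> 348
  FD 19: (47.704,13.605) -> (66.289,9.655) [heading=348, draw]
  -- iteration 5/6 --
  RT 120: heading 348 -> 228
  LT 90: heading 228 -> 318
  FD 19: (66.289,9.655) -> (80.409,-3.058) [heading=318, draw]
  -- iteration 6/6 --
  RT 120: heading 318 -> 198
  LT 90: heading 198 -> 288
  FD 19: (80.409,-3.058) -> (86.28,-21.129) [heading=288, draw]
]
RT 60: heading 288 -> 228
PU: pen up
BK 14: (86.28,-21.129) -> (95.648,-10.725) [heading=228, move]
FD 12: (95.648,-10.725) -> (87.619,-19.642) [heading=228, move]
FD 11: (87.619,-19.642) -> (80.258,-27.817) [heading=228, move]
Final: pos=(80.258,-27.817), heading=228, 8 segment(s) drawn
Segments drawn: 8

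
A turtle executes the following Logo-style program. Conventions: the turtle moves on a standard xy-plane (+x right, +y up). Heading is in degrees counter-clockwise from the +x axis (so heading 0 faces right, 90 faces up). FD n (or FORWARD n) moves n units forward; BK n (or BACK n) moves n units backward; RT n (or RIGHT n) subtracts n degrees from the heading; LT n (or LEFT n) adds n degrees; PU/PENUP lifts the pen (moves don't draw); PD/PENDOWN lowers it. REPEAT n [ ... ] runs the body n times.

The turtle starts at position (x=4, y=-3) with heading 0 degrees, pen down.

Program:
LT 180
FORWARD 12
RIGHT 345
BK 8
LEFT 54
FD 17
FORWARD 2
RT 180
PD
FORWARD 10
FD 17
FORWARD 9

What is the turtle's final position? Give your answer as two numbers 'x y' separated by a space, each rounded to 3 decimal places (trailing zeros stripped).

Executing turtle program step by step:
Start: pos=(4,-3), heading=0, pen down
LT 180: heading 0 -> 180
FD 12: (4,-3) -> (-8,-3) [heading=180, draw]
RT 345: heading 180 -> 195
BK 8: (-8,-3) -> (-0.273,-0.929) [heading=195, draw]
LT 54: heading 195 -> 249
FD 17: (-0.273,-0.929) -> (-6.365,-16.8) [heading=249, draw]
FD 2: (-6.365,-16.8) -> (-7.082,-18.667) [heading=249, draw]
RT 180: heading 249 -> 69
PD: pen down
FD 10: (-7.082,-18.667) -> (-3.498,-9.332) [heading=69, draw]
FD 17: (-3.498,-9.332) -> (2.594,6.539) [heading=69, draw]
FD 9: (2.594,6.539) -> (5.82,14.941) [heading=69, draw]
Final: pos=(5.82,14.941), heading=69, 7 segment(s) drawn

Answer: 5.82 14.941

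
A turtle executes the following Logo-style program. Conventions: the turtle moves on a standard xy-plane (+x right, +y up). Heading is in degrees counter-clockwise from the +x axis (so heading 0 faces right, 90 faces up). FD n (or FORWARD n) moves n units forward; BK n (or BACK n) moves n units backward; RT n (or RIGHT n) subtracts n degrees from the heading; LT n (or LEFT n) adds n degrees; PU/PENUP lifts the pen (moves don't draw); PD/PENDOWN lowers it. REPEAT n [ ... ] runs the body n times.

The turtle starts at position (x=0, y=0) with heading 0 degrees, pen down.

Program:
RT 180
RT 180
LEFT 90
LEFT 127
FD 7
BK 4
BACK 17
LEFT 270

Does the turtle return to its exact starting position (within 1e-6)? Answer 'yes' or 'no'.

Answer: no

Derivation:
Executing turtle program step by step:
Start: pos=(0,0), heading=0, pen down
RT 180: heading 0 -> 180
RT 180: heading 180 -> 0
LT 90: heading 0 -> 90
LT 127: heading 90 -> 217
FD 7: (0,0) -> (-5.59,-4.213) [heading=217, draw]
BK 4: (-5.59,-4.213) -> (-2.396,-1.805) [heading=217, draw]
BK 17: (-2.396,-1.805) -> (11.181,8.425) [heading=217, draw]
LT 270: heading 217 -> 127
Final: pos=(11.181,8.425), heading=127, 3 segment(s) drawn

Start position: (0, 0)
Final position: (11.181, 8.425)
Distance = 14; >= 1e-6 -> NOT closed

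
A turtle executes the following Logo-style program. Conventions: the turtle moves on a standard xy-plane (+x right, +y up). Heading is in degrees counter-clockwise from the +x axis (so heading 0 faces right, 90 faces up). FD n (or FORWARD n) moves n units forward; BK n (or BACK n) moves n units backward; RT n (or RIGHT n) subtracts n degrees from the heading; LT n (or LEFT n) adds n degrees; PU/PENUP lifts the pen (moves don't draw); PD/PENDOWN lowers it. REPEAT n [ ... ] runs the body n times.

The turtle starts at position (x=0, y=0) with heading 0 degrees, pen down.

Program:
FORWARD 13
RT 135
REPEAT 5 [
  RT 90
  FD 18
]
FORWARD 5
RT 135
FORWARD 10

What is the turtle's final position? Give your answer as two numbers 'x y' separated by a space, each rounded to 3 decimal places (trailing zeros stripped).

Executing turtle program step by step:
Start: pos=(0,0), heading=0, pen down
FD 13: (0,0) -> (13,0) [heading=0, draw]
RT 135: heading 0 -> 225
REPEAT 5 [
  -- iteration 1/5 --
  RT 90: heading 225 -> 135
  FD 18: (13,0) -> (0.272,12.728) [heading=135, draw]
  -- iteration 2/5 --
  RT 90: heading 135 -> 45
  FD 18: (0.272,12.728) -> (13,25.456) [heading=45, draw]
  -- iteration 3/5 --
  RT 90: heading 45 -> 315
  FD 18: (13,25.456) -> (25.728,12.728) [heading=315, draw]
  -- iteration 4/5 --
  RT 90: heading 315 -> 225
  FD 18: (25.728,12.728) -> (13,0) [heading=225, draw]
  -- iteration 5/5 --
  RT 90: heading 225 -> 135
  FD 18: (13,0) -> (0.272,12.728) [heading=135, draw]
]
FD 5: (0.272,12.728) -> (-3.263,16.263) [heading=135, draw]
RT 135: heading 135 -> 0
FD 10: (-3.263,16.263) -> (6.737,16.263) [heading=0, draw]
Final: pos=(6.737,16.263), heading=0, 8 segment(s) drawn

Answer: 6.737 16.263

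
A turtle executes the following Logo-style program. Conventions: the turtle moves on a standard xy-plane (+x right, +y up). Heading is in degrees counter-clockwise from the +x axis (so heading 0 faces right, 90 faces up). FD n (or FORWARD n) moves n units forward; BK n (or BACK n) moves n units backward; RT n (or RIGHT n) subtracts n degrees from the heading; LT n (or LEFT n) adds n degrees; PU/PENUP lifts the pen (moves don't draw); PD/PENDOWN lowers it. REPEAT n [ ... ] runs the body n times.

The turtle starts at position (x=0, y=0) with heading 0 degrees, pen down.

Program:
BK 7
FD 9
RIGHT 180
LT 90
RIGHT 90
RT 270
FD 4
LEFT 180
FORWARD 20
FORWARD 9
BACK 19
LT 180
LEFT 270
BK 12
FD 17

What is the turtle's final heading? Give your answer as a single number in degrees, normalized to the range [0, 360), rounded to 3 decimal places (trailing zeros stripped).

Answer: 180

Derivation:
Executing turtle program step by step:
Start: pos=(0,0), heading=0, pen down
BK 7: (0,0) -> (-7,0) [heading=0, draw]
FD 9: (-7,0) -> (2,0) [heading=0, draw]
RT 180: heading 0 -> 180
LT 90: heading 180 -> 270
RT 90: heading 270 -> 180
RT 270: heading 180 -> 270
FD 4: (2,0) -> (2,-4) [heading=270, draw]
LT 180: heading 270 -> 90
FD 20: (2,-4) -> (2,16) [heading=90, draw]
FD 9: (2,16) -> (2,25) [heading=90, draw]
BK 19: (2,25) -> (2,6) [heading=90, draw]
LT 180: heading 90 -> 270
LT 270: heading 270 -> 180
BK 12: (2,6) -> (14,6) [heading=180, draw]
FD 17: (14,6) -> (-3,6) [heading=180, draw]
Final: pos=(-3,6), heading=180, 8 segment(s) drawn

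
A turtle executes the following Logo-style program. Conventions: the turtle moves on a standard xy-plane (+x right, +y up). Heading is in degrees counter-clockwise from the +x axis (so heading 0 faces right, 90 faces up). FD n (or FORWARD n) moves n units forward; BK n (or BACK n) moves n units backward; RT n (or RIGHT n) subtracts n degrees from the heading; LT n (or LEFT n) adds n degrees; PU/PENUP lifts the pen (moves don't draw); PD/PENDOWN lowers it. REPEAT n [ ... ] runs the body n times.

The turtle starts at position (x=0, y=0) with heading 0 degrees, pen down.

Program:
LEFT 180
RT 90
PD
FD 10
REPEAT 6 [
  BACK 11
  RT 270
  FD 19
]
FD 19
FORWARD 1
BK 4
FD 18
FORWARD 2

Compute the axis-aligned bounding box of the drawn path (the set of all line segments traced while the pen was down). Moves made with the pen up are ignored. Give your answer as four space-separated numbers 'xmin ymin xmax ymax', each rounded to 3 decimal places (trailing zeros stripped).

Answer: -19 -56 11 10

Derivation:
Executing turtle program step by step:
Start: pos=(0,0), heading=0, pen down
LT 180: heading 0 -> 180
RT 90: heading 180 -> 90
PD: pen down
FD 10: (0,0) -> (0,10) [heading=90, draw]
REPEAT 6 [
  -- iteration 1/6 --
  BK 11: (0,10) -> (0,-1) [heading=90, draw]
  RT 270: heading 90 -> 180
  FD 19: (0,-1) -> (-19,-1) [heading=180, draw]
  -- iteration 2/6 --
  BK 11: (-19,-1) -> (-8,-1) [heading=180, draw]
  RT 270: heading 180 -> 270
  FD 19: (-8,-1) -> (-8,-20) [heading=270, draw]
  -- iteration 3/6 --
  BK 11: (-8,-20) -> (-8,-9) [heading=270, draw]
  RT 270: heading 270 -> 0
  FD 19: (-8,-9) -> (11,-9) [heading=0, draw]
  -- iteration 4/6 --
  BK 11: (11,-9) -> (0,-9) [heading=0, draw]
  RT 270: heading 0 -> 90
  FD 19: (0,-9) -> (0,10) [heading=90, draw]
  -- iteration 5/6 --
  BK 11: (0,10) -> (0,-1) [heading=90, draw]
  RT 270: heading 90 -> 180
  FD 19: (0,-1) -> (-19,-1) [heading=180, draw]
  -- iteration 6/6 --
  BK 11: (-19,-1) -> (-8,-1) [heading=180, draw]
  RT 270: heading 180 -> 270
  FD 19: (-8,-1) -> (-8,-20) [heading=270, draw]
]
FD 19: (-8,-20) -> (-8,-39) [heading=270, draw]
FD 1: (-8,-39) -> (-8,-40) [heading=270, draw]
BK 4: (-8,-40) -> (-8,-36) [heading=270, draw]
FD 18: (-8,-36) -> (-8,-54) [heading=270, draw]
FD 2: (-8,-54) -> (-8,-56) [heading=270, draw]
Final: pos=(-8,-56), heading=270, 18 segment(s) drawn

Segment endpoints: x in {-19, -19, -8, -8, -8, -8, -8, -8, -8, -8, -8, 0, 0, 0, 0, 0, 0, 11}, y in {-56, -54, -40, -39, -36, -20, -20, -9, -9, -9, -1, -1, -1, -1, -1, -1, 0, 10, 10}
xmin=-19, ymin=-56, xmax=11, ymax=10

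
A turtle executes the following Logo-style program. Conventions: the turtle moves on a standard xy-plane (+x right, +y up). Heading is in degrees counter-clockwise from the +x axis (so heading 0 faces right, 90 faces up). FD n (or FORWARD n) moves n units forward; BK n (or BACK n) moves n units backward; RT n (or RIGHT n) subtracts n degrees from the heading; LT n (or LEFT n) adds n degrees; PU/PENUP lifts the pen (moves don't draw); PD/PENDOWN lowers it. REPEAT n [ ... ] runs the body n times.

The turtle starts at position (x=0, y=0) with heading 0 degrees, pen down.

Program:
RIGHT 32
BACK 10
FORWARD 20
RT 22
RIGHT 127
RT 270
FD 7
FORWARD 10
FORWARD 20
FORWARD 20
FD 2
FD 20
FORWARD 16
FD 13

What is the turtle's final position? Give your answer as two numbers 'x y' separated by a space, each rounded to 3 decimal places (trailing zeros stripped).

Executing turtle program step by step:
Start: pos=(0,0), heading=0, pen down
RT 32: heading 0 -> 328
BK 10: (0,0) -> (-8.48,5.299) [heading=328, draw]
FD 20: (-8.48,5.299) -> (8.48,-5.299) [heading=328, draw]
RT 22: heading 328 -> 306
RT 127: heading 306 -> 179
RT 270: heading 179 -> 269
FD 7: (8.48,-5.299) -> (8.358,-12.298) [heading=269, draw]
FD 10: (8.358,-12.298) -> (8.184,-22.297) [heading=269, draw]
FD 20: (8.184,-22.297) -> (7.835,-42.294) [heading=269, draw]
FD 20: (7.835,-42.294) -> (7.486,-62.291) [heading=269, draw]
FD 2: (7.486,-62.291) -> (7.451,-64.29) [heading=269, draw]
FD 20: (7.451,-64.29) -> (7.102,-84.287) [heading=269, draw]
FD 16: (7.102,-84.287) -> (6.823,-100.285) [heading=269, draw]
FD 13: (6.823,-100.285) -> (6.596,-113.283) [heading=269, draw]
Final: pos=(6.596,-113.283), heading=269, 10 segment(s) drawn

Answer: 6.596 -113.283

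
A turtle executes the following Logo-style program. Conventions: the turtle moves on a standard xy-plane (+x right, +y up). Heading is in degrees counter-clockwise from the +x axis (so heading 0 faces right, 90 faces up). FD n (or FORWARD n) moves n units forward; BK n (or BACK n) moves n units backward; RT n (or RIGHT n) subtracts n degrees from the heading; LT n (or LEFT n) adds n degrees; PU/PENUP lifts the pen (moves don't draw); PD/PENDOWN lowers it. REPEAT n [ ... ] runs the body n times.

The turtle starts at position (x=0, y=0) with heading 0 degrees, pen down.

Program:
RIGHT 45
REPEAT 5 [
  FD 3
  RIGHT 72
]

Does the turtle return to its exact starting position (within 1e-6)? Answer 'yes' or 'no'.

Executing turtle program step by step:
Start: pos=(0,0), heading=0, pen down
RT 45: heading 0 -> 315
REPEAT 5 [
  -- iteration 1/5 --
  FD 3: (0,0) -> (2.121,-2.121) [heading=315, draw]
  RT 72: heading 315 -> 243
  -- iteration 2/5 --
  FD 3: (2.121,-2.121) -> (0.759,-4.794) [heading=243, draw]
  RT 72: heading 243 -> 171
  -- iteration 3/5 --
  FD 3: (0.759,-4.794) -> (-2.204,-4.325) [heading=171, draw]
  RT 72: heading 171 -> 99
  -- iteration 4/5 --
  FD 3: (-2.204,-4.325) -> (-2.673,-1.362) [heading=99, draw]
  RT 72: heading 99 -> 27
  -- iteration 5/5 --
  FD 3: (-2.673,-1.362) -> (0,0) [heading=27, draw]
  RT 72: heading 27 -> 315
]
Final: pos=(0,0), heading=315, 5 segment(s) drawn

Start position: (0, 0)
Final position: (0, 0)
Distance = 0; < 1e-6 -> CLOSED

Answer: yes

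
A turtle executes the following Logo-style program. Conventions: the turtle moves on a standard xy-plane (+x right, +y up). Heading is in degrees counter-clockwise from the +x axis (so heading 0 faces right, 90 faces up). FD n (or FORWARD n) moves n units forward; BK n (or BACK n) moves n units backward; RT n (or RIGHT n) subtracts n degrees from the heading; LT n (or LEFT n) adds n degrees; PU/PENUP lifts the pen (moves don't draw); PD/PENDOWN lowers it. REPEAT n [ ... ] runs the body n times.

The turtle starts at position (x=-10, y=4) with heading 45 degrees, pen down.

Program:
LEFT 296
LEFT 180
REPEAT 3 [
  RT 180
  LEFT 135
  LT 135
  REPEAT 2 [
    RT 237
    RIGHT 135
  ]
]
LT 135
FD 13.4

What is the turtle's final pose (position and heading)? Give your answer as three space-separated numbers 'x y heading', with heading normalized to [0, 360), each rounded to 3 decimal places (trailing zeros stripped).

Executing turtle program step by step:
Start: pos=(-10,4), heading=45, pen down
LT 296: heading 45 -> 341
LT 180: heading 341 -> 161
REPEAT 3 [
  -- iteration 1/3 --
  RT 180: heading 161 -> 341
  LT 135: heading 341 -> 116
  LT 135: heading 116 -> 251
  REPEAT 2 [
    -- iteration 1/2 --
    RT 237: heading 251 -> 14
    RT 135: heading 14 -> 239
    -- iteration 2/2 --
    RT 237: heading 239 -> 2
    RT 135: heading 2 -> 227
  ]
  -- iteration 2/3 --
  RT 180: heading 227 -> 47
  LT 135: heading 47 -> 182
  LT 135: heading 182 -> 317
  REPEAT 2 [
    -- iteration 1/2 --
    RT 237: heading 317 -> 80
    RT 135: heading 80 -> 305
    -- iteration 2/2 --
    RT 237: heading 305 -> 68
    RT 135: heading 68 -> 293
  ]
  -- iteration 3/3 --
  RT 180: heading 293 -> 113
  LT 135: heading 113 -> 248
  LT 135: heading 248 -> 23
  REPEAT 2 [
    -- iteration 1/2 --
    RT 237: heading 23 -> 146
    RT 135: heading 146 -> 11
    -- iteration 2/2 --
    RT 237: heading 11 -> 134
    RT 135: heading 134 -> 359
  ]
]
LT 135: heading 359 -> 134
FD 13.4: (-10,4) -> (-19.308,13.639) [heading=134, draw]
Final: pos=(-19.308,13.639), heading=134, 1 segment(s) drawn

Answer: -19.308 13.639 134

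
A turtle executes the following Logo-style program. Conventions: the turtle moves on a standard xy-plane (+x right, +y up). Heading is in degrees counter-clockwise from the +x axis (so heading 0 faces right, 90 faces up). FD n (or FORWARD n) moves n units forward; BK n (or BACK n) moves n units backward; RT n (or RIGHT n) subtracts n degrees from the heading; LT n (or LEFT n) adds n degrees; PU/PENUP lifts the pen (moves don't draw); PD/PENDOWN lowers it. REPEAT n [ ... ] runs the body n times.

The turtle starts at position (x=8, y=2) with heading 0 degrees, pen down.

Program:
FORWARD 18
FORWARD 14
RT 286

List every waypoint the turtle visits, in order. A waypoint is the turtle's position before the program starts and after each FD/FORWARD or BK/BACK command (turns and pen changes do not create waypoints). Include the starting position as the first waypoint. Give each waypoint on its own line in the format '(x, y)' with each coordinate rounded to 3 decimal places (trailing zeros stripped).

Answer: (8, 2)
(26, 2)
(40, 2)

Derivation:
Executing turtle program step by step:
Start: pos=(8,2), heading=0, pen down
FD 18: (8,2) -> (26,2) [heading=0, draw]
FD 14: (26,2) -> (40,2) [heading=0, draw]
RT 286: heading 0 -> 74
Final: pos=(40,2), heading=74, 2 segment(s) drawn
Waypoints (3 total):
(8, 2)
(26, 2)
(40, 2)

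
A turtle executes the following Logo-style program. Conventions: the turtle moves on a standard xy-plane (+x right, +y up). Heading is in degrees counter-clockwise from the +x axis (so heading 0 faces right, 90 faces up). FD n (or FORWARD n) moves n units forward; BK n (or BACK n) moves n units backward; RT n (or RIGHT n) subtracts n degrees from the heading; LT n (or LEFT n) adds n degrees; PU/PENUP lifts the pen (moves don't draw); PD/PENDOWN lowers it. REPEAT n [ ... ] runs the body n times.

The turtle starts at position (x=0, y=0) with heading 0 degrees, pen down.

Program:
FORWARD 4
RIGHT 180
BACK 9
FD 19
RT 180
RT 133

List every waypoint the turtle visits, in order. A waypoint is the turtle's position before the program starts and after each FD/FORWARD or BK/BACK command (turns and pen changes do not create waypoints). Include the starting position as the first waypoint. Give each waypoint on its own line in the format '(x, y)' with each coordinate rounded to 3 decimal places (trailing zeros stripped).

Answer: (0, 0)
(4, 0)
(13, 0)
(-6, 0)

Derivation:
Executing turtle program step by step:
Start: pos=(0,0), heading=0, pen down
FD 4: (0,0) -> (4,0) [heading=0, draw]
RT 180: heading 0 -> 180
BK 9: (4,0) -> (13,0) [heading=180, draw]
FD 19: (13,0) -> (-6,0) [heading=180, draw]
RT 180: heading 180 -> 0
RT 133: heading 0 -> 227
Final: pos=(-6,0), heading=227, 3 segment(s) drawn
Waypoints (4 total):
(0, 0)
(4, 0)
(13, 0)
(-6, 0)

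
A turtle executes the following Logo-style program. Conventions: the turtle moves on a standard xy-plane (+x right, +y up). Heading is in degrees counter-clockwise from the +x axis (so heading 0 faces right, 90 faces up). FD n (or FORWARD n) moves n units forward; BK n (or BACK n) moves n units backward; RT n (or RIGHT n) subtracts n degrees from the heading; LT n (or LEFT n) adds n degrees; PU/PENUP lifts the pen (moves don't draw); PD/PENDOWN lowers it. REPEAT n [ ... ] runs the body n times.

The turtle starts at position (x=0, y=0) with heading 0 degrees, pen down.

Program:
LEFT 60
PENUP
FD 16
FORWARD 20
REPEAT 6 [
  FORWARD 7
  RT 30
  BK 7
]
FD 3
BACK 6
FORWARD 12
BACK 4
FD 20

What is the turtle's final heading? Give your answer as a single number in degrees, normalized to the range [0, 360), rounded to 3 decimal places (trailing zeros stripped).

Executing turtle program step by step:
Start: pos=(0,0), heading=0, pen down
LT 60: heading 0 -> 60
PU: pen up
FD 16: (0,0) -> (8,13.856) [heading=60, move]
FD 20: (8,13.856) -> (18,31.177) [heading=60, move]
REPEAT 6 [
  -- iteration 1/6 --
  FD 7: (18,31.177) -> (21.5,37.239) [heading=60, move]
  RT 30: heading 60 -> 30
  BK 7: (21.5,37.239) -> (15.438,33.739) [heading=30, move]
  -- iteration 2/6 --
  FD 7: (15.438,33.739) -> (21.5,37.239) [heading=30, move]
  RT 30: heading 30 -> 0
  BK 7: (21.5,37.239) -> (14.5,37.239) [heading=0, move]
  -- iteration 3/6 --
  FD 7: (14.5,37.239) -> (21.5,37.239) [heading=0, move]
  RT 30: heading 0 -> 330
  BK 7: (21.5,37.239) -> (15.438,40.739) [heading=330, move]
  -- iteration 4/6 --
  FD 7: (15.438,40.739) -> (21.5,37.239) [heading=330, move]
  RT 30: heading 330 -> 300
  BK 7: (21.5,37.239) -> (18,43.301) [heading=300, move]
  -- iteration 5/6 --
  FD 7: (18,43.301) -> (21.5,37.239) [heading=300, move]
  RT 30: heading 300 -> 270
  BK 7: (21.5,37.239) -> (21.5,44.239) [heading=270, move]
  -- iteration 6/6 --
  FD 7: (21.5,44.239) -> (21.5,37.239) [heading=270, move]
  RT 30: heading 270 -> 240
  BK 7: (21.5,37.239) -> (25,43.301) [heading=240, move]
]
FD 3: (25,43.301) -> (23.5,40.703) [heading=240, move]
BK 6: (23.5,40.703) -> (26.5,45.899) [heading=240, move]
FD 12: (26.5,45.899) -> (20.5,35.507) [heading=240, move]
BK 4: (20.5,35.507) -> (22.5,38.971) [heading=240, move]
FD 20: (22.5,38.971) -> (12.5,21.651) [heading=240, move]
Final: pos=(12.5,21.651), heading=240, 0 segment(s) drawn

Answer: 240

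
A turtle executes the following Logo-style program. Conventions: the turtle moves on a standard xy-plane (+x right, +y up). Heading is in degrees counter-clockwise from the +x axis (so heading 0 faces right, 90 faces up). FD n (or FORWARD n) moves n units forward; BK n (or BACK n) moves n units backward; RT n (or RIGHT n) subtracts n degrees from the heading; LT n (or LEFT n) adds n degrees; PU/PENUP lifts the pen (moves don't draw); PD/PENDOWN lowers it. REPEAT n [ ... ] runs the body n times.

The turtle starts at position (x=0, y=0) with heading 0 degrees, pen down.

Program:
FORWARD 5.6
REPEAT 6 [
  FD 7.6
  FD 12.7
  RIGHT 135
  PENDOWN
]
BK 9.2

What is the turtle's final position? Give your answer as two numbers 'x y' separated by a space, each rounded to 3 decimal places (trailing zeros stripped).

Answer: 19.954 15.146

Derivation:
Executing turtle program step by step:
Start: pos=(0,0), heading=0, pen down
FD 5.6: (0,0) -> (5.6,0) [heading=0, draw]
REPEAT 6 [
  -- iteration 1/6 --
  FD 7.6: (5.6,0) -> (13.2,0) [heading=0, draw]
  FD 12.7: (13.2,0) -> (25.9,0) [heading=0, draw]
  RT 135: heading 0 -> 225
  PD: pen down
  -- iteration 2/6 --
  FD 7.6: (25.9,0) -> (20.526,-5.374) [heading=225, draw]
  FD 12.7: (20.526,-5.374) -> (11.546,-14.354) [heading=225, draw]
  RT 135: heading 225 -> 90
  PD: pen down
  -- iteration 3/6 --
  FD 7.6: (11.546,-14.354) -> (11.546,-6.754) [heading=90, draw]
  FD 12.7: (11.546,-6.754) -> (11.546,5.946) [heading=90, draw]
  RT 135: heading 90 -> 315
  PD: pen down
  -- iteration 4/6 --
  FD 7.6: (11.546,5.946) -> (16.92,0.572) [heading=315, draw]
  FD 12.7: (16.92,0.572) -> (25.9,-8.409) [heading=315, draw]
  RT 135: heading 315 -> 180
  PD: pen down
  -- iteration 5/6 --
  FD 7.6: (25.9,-8.409) -> (18.3,-8.409) [heading=180, draw]
  FD 12.7: (18.3,-8.409) -> (5.6,-8.409) [heading=180, draw]
  RT 135: heading 180 -> 45
  PD: pen down
  -- iteration 6/6 --
  FD 7.6: (5.6,-8.409) -> (10.974,-3.035) [heading=45, draw]
  FD 12.7: (10.974,-3.035) -> (19.954,5.946) [heading=45, draw]
  RT 135: heading 45 -> 270
  PD: pen down
]
BK 9.2: (19.954,5.946) -> (19.954,15.146) [heading=270, draw]
Final: pos=(19.954,15.146), heading=270, 14 segment(s) drawn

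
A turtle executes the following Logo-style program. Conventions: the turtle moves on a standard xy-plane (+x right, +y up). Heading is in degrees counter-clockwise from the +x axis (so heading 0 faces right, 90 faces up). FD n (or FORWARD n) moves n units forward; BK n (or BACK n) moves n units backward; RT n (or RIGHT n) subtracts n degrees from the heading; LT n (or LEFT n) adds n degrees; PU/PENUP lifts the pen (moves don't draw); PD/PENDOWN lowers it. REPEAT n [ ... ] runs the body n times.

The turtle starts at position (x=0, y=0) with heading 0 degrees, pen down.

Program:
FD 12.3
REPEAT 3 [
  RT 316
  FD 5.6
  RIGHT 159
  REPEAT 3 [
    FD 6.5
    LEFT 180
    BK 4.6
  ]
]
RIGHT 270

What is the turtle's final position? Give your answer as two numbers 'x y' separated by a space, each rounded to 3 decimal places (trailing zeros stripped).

Answer: 22.101 -5.92

Derivation:
Executing turtle program step by step:
Start: pos=(0,0), heading=0, pen down
FD 12.3: (0,0) -> (12.3,0) [heading=0, draw]
REPEAT 3 [
  -- iteration 1/3 --
  RT 316: heading 0 -> 44
  FD 5.6: (12.3,0) -> (16.328,3.89) [heading=44, draw]
  RT 159: heading 44 -> 245
  REPEAT 3 [
    -- iteration 1/3 --
    FD 6.5: (16.328,3.89) -> (13.581,-2.001) [heading=245, draw]
    LT 180: heading 245 -> 65
    BK 4.6: (13.581,-2.001) -> (11.637,-6.17) [heading=65, draw]
    -- iteration 2/3 --
    FD 6.5: (11.637,-6.17) -> (14.384,-0.279) [heading=65, draw]
    LT 180: heading 65 -> 245
    BK 4.6: (14.384,-0.279) -> (16.328,3.89) [heading=245, draw]
    -- iteration 3/3 --
    FD 6.5: (16.328,3.89) -> (13.581,-2.001) [heading=245, draw]
    LT 180: heading 245 -> 65
    BK 4.6: (13.581,-2.001) -> (11.637,-6.17) [heading=65, draw]
  ]
  -- iteration 2/3 --
  RT 316: heading 65 -> 109
  FD 5.6: (11.637,-6.17) -> (9.814,-0.875) [heading=109, draw]
  RT 159: heading 109 -> 310
  REPEAT 3 [
    -- iteration 1/3 --
    FD 6.5: (9.814,-0.875) -> (13.992,-5.854) [heading=310, draw]
    LT 180: heading 310 -> 130
    BK 4.6: (13.992,-5.854) -> (16.949,-9.378) [heading=130, draw]
    -- iteration 2/3 --
    FD 6.5: (16.949,-9.378) -> (12.771,-4.399) [heading=130, draw]
    LT 180: heading 130 -> 310
    BK 4.6: (12.771,-4.399) -> (9.814,-0.875) [heading=310, draw]
    -- iteration 3/3 --
    FD 6.5: (9.814,-0.875) -> (13.992,-5.854) [heading=310, draw]
    LT 180: heading 310 -> 130
    BK 4.6: (13.992,-5.854) -> (16.949,-9.378) [heading=130, draw]
  ]
  -- iteration 3/3 --
  RT 316: heading 130 -> 174
  FD 5.6: (16.949,-9.378) -> (11.38,-8.793) [heading=174, draw]
  RT 159: heading 174 -> 15
  REPEAT 3 [
    -- iteration 1/3 --
    FD 6.5: (11.38,-8.793) -> (17.658,-7.11) [heading=15, draw]
    LT 180: heading 15 -> 195
    BK 4.6: (17.658,-7.11) -> (22.101,-5.92) [heading=195, draw]
    -- iteration 2/3 --
    FD 6.5: (22.101,-5.92) -> (15.823,-7.602) [heading=195, draw]
    LT 180: heading 195 -> 15
    BK 4.6: (15.823,-7.602) -> (11.38,-8.793) [heading=15, draw]
    -- iteration 3/3 --
    FD 6.5: (11.38,-8.793) -> (17.658,-7.11) [heading=15, draw]
    LT 180: heading 15 -> 195
    BK 4.6: (17.658,-7.11) -> (22.101,-5.92) [heading=195, draw]
  ]
]
RT 270: heading 195 -> 285
Final: pos=(22.101,-5.92), heading=285, 22 segment(s) drawn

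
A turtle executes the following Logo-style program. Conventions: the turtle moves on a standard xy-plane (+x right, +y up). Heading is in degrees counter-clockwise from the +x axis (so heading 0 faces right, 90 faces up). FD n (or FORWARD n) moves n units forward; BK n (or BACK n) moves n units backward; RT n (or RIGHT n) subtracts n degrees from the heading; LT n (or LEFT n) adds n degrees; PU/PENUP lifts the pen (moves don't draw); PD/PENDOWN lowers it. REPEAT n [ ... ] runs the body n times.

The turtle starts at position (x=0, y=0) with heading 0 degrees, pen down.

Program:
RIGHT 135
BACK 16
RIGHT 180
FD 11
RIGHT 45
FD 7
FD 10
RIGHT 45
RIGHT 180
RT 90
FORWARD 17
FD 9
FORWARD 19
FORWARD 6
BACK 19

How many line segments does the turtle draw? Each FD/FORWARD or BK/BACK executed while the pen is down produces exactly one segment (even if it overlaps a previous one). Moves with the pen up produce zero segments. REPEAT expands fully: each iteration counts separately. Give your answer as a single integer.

Executing turtle program step by step:
Start: pos=(0,0), heading=0, pen down
RT 135: heading 0 -> 225
BK 16: (0,0) -> (11.314,11.314) [heading=225, draw]
RT 180: heading 225 -> 45
FD 11: (11.314,11.314) -> (19.092,19.092) [heading=45, draw]
RT 45: heading 45 -> 0
FD 7: (19.092,19.092) -> (26.092,19.092) [heading=0, draw]
FD 10: (26.092,19.092) -> (36.092,19.092) [heading=0, draw]
RT 45: heading 0 -> 315
RT 180: heading 315 -> 135
RT 90: heading 135 -> 45
FD 17: (36.092,19.092) -> (48.113,31.113) [heading=45, draw]
FD 9: (48.113,31.113) -> (54.477,37.477) [heading=45, draw]
FD 19: (54.477,37.477) -> (67.912,50.912) [heading=45, draw]
FD 6: (67.912,50.912) -> (72.154,55.154) [heading=45, draw]
BK 19: (72.154,55.154) -> (58.719,41.719) [heading=45, draw]
Final: pos=(58.719,41.719), heading=45, 9 segment(s) drawn
Segments drawn: 9

Answer: 9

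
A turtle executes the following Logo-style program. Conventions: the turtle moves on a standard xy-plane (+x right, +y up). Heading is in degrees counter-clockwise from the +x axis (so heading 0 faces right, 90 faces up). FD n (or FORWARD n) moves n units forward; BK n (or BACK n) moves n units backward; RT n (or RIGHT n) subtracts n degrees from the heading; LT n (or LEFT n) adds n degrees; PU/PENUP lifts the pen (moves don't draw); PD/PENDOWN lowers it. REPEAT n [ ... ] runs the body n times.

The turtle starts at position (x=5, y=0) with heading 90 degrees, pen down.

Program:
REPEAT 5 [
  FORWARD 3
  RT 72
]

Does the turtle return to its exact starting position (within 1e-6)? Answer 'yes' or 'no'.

Answer: yes

Derivation:
Executing turtle program step by step:
Start: pos=(5,0), heading=90, pen down
REPEAT 5 [
  -- iteration 1/5 --
  FD 3: (5,0) -> (5,3) [heading=90, draw]
  RT 72: heading 90 -> 18
  -- iteration 2/5 --
  FD 3: (5,3) -> (7.853,3.927) [heading=18, draw]
  RT 72: heading 18 -> 306
  -- iteration 3/5 --
  FD 3: (7.853,3.927) -> (9.617,1.5) [heading=306, draw]
  RT 72: heading 306 -> 234
  -- iteration 4/5 --
  FD 3: (9.617,1.5) -> (7.853,-0.927) [heading=234, draw]
  RT 72: heading 234 -> 162
  -- iteration 5/5 --
  FD 3: (7.853,-0.927) -> (5,0) [heading=162, draw]
  RT 72: heading 162 -> 90
]
Final: pos=(5,0), heading=90, 5 segment(s) drawn

Start position: (5, 0)
Final position: (5, 0)
Distance = 0; < 1e-6 -> CLOSED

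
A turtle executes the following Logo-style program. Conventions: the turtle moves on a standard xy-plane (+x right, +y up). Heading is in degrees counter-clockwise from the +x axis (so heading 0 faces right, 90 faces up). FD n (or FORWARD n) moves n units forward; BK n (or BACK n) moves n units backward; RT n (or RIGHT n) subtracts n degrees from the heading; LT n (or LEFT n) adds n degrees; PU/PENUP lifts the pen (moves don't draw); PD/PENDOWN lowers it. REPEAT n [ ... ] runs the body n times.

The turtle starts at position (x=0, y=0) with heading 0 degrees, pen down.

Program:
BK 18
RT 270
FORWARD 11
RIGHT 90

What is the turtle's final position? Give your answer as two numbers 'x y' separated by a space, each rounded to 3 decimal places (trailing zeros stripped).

Answer: -18 11

Derivation:
Executing turtle program step by step:
Start: pos=(0,0), heading=0, pen down
BK 18: (0,0) -> (-18,0) [heading=0, draw]
RT 270: heading 0 -> 90
FD 11: (-18,0) -> (-18,11) [heading=90, draw]
RT 90: heading 90 -> 0
Final: pos=(-18,11), heading=0, 2 segment(s) drawn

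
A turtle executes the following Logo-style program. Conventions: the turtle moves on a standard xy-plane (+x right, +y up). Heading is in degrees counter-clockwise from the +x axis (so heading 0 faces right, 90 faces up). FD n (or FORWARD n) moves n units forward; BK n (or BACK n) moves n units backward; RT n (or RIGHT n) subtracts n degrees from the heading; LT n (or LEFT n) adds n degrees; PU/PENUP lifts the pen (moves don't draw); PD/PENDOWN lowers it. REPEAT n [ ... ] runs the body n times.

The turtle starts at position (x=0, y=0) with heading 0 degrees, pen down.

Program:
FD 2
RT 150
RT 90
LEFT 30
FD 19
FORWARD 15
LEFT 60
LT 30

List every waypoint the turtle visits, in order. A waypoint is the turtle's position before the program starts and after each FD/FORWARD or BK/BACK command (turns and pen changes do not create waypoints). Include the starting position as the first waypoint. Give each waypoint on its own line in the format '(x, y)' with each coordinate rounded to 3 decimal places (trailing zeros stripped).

Answer: (0, 0)
(2, 0)
(-14.454, 9.5)
(-27.445, 17)

Derivation:
Executing turtle program step by step:
Start: pos=(0,0), heading=0, pen down
FD 2: (0,0) -> (2,0) [heading=0, draw]
RT 150: heading 0 -> 210
RT 90: heading 210 -> 120
LT 30: heading 120 -> 150
FD 19: (2,0) -> (-14.454,9.5) [heading=150, draw]
FD 15: (-14.454,9.5) -> (-27.445,17) [heading=150, draw]
LT 60: heading 150 -> 210
LT 30: heading 210 -> 240
Final: pos=(-27.445,17), heading=240, 3 segment(s) drawn
Waypoints (4 total):
(0, 0)
(2, 0)
(-14.454, 9.5)
(-27.445, 17)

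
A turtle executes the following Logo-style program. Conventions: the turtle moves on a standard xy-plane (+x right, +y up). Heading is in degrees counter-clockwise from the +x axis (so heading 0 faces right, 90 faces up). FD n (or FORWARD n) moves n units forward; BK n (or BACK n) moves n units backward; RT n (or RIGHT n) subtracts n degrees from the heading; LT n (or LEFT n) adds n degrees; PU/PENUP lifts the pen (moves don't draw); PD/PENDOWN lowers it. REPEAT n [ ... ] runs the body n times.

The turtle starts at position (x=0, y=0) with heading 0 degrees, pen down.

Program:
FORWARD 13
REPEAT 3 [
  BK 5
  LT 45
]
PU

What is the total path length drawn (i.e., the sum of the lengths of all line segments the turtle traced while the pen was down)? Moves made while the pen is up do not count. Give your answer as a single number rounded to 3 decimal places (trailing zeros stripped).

Executing turtle program step by step:
Start: pos=(0,0), heading=0, pen down
FD 13: (0,0) -> (13,0) [heading=0, draw]
REPEAT 3 [
  -- iteration 1/3 --
  BK 5: (13,0) -> (8,0) [heading=0, draw]
  LT 45: heading 0 -> 45
  -- iteration 2/3 --
  BK 5: (8,0) -> (4.464,-3.536) [heading=45, draw]
  LT 45: heading 45 -> 90
  -- iteration 3/3 --
  BK 5: (4.464,-3.536) -> (4.464,-8.536) [heading=90, draw]
  LT 45: heading 90 -> 135
]
PU: pen up
Final: pos=(4.464,-8.536), heading=135, 4 segment(s) drawn

Segment lengths:
  seg 1: (0,0) -> (13,0), length = 13
  seg 2: (13,0) -> (8,0), length = 5
  seg 3: (8,0) -> (4.464,-3.536), length = 5
  seg 4: (4.464,-3.536) -> (4.464,-8.536), length = 5
Total = 28

Answer: 28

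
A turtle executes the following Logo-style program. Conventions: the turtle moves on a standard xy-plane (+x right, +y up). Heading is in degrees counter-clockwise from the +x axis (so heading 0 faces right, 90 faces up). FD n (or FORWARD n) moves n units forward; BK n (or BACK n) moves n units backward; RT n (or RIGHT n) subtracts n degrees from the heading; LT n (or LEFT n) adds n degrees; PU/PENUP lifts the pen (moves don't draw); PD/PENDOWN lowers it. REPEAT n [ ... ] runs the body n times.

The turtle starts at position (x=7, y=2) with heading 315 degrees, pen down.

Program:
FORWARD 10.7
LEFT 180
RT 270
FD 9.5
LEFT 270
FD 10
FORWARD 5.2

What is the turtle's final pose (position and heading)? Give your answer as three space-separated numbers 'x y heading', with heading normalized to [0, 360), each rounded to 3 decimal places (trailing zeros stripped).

Answer: -2.899 -1.536 135

Derivation:
Executing turtle program step by step:
Start: pos=(7,2), heading=315, pen down
FD 10.7: (7,2) -> (14.566,-5.566) [heading=315, draw]
LT 180: heading 315 -> 135
RT 270: heading 135 -> 225
FD 9.5: (14.566,-5.566) -> (7.849,-12.284) [heading=225, draw]
LT 270: heading 225 -> 135
FD 10: (7.849,-12.284) -> (0.777,-5.212) [heading=135, draw]
FD 5.2: (0.777,-5.212) -> (-2.899,-1.536) [heading=135, draw]
Final: pos=(-2.899,-1.536), heading=135, 4 segment(s) drawn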